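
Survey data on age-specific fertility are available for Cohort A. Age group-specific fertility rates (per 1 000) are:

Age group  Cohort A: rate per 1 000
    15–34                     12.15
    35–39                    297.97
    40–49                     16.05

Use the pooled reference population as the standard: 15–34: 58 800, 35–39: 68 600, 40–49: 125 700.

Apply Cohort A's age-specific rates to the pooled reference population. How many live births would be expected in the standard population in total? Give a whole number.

23173

Expected live births = Σ (standard pop × age-specific rate ÷ 1 000)
= 58 800×12.15/1 000 + 68 600×297.97/1 000 + 125 700×16.05/1 000
= 714.42 + 20440.74 + 2017.48 = 23172.65.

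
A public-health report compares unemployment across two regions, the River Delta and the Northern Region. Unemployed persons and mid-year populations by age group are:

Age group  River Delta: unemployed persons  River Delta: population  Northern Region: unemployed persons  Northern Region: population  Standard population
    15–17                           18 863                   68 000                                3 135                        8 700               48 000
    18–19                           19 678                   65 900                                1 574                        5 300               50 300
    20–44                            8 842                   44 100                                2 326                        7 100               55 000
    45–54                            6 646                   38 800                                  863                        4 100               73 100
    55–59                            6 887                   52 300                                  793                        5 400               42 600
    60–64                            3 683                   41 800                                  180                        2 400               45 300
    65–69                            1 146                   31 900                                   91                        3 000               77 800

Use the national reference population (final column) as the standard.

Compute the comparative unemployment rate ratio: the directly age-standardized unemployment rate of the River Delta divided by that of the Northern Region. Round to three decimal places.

Age-specific rates per 1 000 for the River Delta: 277.397, 298.604, 200.499, 171.289, 131.683, 88.110, 35.925.
For the Northern Region: 360.345, 296.981, 327.606, 210.488, 146.852, 75.000, 30.333.
Standard total = 392 100; weights = 0.1224, 0.1283, 0.1403, 0.1864, 0.1086, 0.1155, 0.1984.
The River Delta: 0.1224×277.397 + 0.1283×298.604 + 0.1403×200.499 + 0.1864×171.289 + 0.1086×131.683 + 0.1155×88.110 + 0.1984×35.925 = 163.9365 per 1 000.
The Northern Region: 0.1224×360.345 + 0.1283×296.981 + 0.1403×327.606 + 0.1864×210.488 + 0.1086×146.852 + 0.1155×75.000 + 0.1984×30.333 = 198.0438 per 1 000.
Ratio = 163.9365 ÷ 198.0438 = 0.82778.

0.828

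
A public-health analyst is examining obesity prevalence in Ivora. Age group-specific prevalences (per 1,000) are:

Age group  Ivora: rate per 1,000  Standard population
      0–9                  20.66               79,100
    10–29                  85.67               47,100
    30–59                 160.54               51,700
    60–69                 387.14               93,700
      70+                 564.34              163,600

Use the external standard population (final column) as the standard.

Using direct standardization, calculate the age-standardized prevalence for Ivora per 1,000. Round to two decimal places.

327.60

Standard total = 435,200; weights = 0.1818, 0.1082, 0.1188, 0.2153, 0.3759.
Standardized rate: 0.1818×20.66 + 0.1082×85.67 + 0.1188×160.54 + 0.2153×387.14 + 0.3759×564.34 = 327.5970 per 1,000.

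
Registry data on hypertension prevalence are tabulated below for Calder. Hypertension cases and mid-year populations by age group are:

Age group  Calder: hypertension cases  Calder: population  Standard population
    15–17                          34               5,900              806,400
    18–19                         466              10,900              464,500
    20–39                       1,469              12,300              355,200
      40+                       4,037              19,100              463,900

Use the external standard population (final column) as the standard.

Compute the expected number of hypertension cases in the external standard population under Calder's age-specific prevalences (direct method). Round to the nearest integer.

164978

Age-specific rates per 1,000 for Calder: 5.763, 42.752, 119.431, 211.361.
Expected hypertension cases = Σ (standard pop × age-specific rate ÷ 1,000)
= 806,400×5.763/1,000 + 464,500×42.752/1,000 + 355,200×119.431/1,000 + 463,900×211.361/1,000
= 4647.05 + 19858.44 + 42421.85 + 98050.49 = 164977.83.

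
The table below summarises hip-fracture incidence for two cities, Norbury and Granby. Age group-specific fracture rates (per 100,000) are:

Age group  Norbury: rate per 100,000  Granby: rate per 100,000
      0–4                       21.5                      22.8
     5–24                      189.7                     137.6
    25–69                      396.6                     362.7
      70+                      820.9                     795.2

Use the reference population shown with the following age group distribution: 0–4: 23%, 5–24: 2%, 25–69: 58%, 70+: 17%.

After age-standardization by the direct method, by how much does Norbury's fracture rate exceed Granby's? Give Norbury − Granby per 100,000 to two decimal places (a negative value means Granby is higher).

24.77

Standard weights: 0.23, 0.02, 0.58, 0.17.
Norbury: 0.2300×21.5 + 0.0200×189.7 + 0.5800×396.6 + 0.1700×820.9 = 378.3200 per 100,000.
Granby: 0.2300×22.8 + 0.0200×137.6 + 0.5800×362.7 + 0.1700×795.2 = 353.5460 per 100,000.
Difference = 378.3200 − 353.5460 = 24.7740.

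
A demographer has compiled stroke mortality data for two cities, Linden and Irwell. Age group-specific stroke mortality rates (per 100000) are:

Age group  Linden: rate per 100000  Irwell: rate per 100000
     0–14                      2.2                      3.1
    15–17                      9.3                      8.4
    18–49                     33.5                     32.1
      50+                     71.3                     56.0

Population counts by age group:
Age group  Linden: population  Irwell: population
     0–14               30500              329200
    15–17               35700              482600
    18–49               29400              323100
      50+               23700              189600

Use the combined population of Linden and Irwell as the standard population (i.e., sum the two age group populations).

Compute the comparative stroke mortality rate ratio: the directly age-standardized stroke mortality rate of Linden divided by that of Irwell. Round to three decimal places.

Combined standard total = 1443800; weights = 0.2491, 0.3590, 0.2441, 0.1477.
Linden: 0.2491×2.2 + 0.3590×9.3 + 0.2441×33.5 + 0.1477×71.3 = 22.5991 per 100000.
Irwell: 0.2491×3.1 + 0.3590×8.4 + 0.2441×32.1 + 0.1477×56.0 = 19.8981 per 100000.
Ratio = 22.5991 ÷ 19.8981 = 1.13574.

1.136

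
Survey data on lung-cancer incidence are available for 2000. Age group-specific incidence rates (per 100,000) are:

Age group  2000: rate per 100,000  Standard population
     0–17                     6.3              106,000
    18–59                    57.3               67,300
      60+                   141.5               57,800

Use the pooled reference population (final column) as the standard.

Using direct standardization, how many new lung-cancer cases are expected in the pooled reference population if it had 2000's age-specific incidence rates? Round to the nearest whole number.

127

Expected new lung-cancer cases = Σ (standard pop × age-specific rate ÷ 100,000)
= 106,000×6.3/100,000 + 67,300×57.3/100,000 + 57,800×141.5/100,000
= 6.68 + 38.56 + 81.79 = 127.03.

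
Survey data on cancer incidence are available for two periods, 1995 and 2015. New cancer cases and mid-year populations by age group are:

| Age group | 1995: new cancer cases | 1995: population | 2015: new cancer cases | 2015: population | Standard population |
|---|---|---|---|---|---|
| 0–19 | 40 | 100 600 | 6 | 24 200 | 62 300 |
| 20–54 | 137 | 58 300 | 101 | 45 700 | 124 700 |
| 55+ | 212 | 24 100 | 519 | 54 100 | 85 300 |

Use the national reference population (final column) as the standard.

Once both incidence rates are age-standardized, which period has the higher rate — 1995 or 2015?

Age-specific rates per 100 000 for 1995: 39.76, 234.99, 879.67.
For 2015: 24.79, 221.01, 959.33.
Standard total = 272 300; weights = 0.2288, 0.4580, 0.3133.
1995: 0.2288×39.76 + 0.4580×234.99 + 0.3133×879.67 = 392.2742 per 100 000.
2015: 0.2288×24.79 + 0.4580×221.01 + 0.3133×959.33 = 407.4013 per 100 000.

2015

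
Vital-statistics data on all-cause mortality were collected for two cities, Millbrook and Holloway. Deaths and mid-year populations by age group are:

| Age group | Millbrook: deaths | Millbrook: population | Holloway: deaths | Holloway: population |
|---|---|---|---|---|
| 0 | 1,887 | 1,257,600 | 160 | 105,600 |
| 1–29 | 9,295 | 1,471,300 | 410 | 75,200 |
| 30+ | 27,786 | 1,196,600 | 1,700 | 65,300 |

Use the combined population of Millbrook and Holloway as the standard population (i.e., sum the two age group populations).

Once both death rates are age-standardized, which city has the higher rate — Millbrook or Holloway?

Holloway

Age-specific rates per 100,000 for Millbrook: 150.05, 631.75, 2322.08.
For Holloway: 151.52, 545.21, 2603.37.
Combined standard total = 4,171,600; weights = 0.3268, 0.3707, 0.3025.
Millbrook: 0.3268×150.05 + 0.3707×631.75 + 0.3025×2322.08 = 985.6613 per 100,000.
Holloway: 0.3268×151.52 + 0.3707×545.21 + 0.3025×2603.37 = 1039.1477 per 100,000.
The crude rates (992.69 vs 922.39) would put Millbrook higher, but that reflects its age composition; once standardized to a common age structure, Holloway has the higher underlying rate.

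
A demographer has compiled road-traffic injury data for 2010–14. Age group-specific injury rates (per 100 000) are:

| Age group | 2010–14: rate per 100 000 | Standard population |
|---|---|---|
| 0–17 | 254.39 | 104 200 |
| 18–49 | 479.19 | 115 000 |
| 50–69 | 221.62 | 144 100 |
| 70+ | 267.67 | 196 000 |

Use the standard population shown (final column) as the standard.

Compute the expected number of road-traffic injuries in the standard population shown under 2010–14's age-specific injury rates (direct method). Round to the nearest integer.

Expected road-traffic injuries = Σ (standard pop × age-specific rate ÷ 100 000)
= 104 200×254.39/100 000 + 115 000×479.19/100 000 + 144 100×221.62/100 000 + 196 000×267.67/100 000
= 265.07 + 551.07 + 319.35 + 524.63 = 1660.13.

1660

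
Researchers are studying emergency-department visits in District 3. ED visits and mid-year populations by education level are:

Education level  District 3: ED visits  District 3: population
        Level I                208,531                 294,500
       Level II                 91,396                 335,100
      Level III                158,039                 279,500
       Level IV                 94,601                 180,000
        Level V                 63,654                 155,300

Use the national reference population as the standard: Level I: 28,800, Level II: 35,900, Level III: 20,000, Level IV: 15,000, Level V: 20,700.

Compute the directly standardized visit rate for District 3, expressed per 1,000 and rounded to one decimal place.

Education-specific rates per 1,000 for District 3: 708.085, 272.742, 565.435, 525.561, 409.878.
Standard total = 120,400; weights = 0.2392, 0.2982, 0.1661, 0.1246, 0.1719.
Standardized rate: 0.2392×708.085 + 0.2982×272.742 + 0.1661×565.435 + 0.1246×525.561 + 0.1719×409.878 = 480.5721 per 1,000.

480.6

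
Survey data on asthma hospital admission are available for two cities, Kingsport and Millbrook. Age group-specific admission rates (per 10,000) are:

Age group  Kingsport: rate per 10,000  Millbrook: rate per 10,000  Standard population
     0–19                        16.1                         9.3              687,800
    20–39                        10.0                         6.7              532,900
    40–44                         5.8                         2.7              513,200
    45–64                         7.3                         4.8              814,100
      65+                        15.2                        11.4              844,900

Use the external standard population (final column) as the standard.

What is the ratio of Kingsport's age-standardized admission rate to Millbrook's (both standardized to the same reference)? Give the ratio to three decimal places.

1.533

Standard total = 3,392,900; weights = 0.2027, 0.1571, 0.1513, 0.2399, 0.2490.
Kingsport: 0.2027×16.1 + 0.1571×10.0 + 0.1513×5.8 + 0.2399×7.3 + 0.2490×15.2 = 11.2484 per 10,000.
Millbrook: 0.2027×9.3 + 0.1571×6.7 + 0.1513×2.7 + 0.2399×4.8 + 0.2490×11.4 = 7.3365 per 10,000.
Ratio = 11.2484 ÷ 7.3365 = 1.53320.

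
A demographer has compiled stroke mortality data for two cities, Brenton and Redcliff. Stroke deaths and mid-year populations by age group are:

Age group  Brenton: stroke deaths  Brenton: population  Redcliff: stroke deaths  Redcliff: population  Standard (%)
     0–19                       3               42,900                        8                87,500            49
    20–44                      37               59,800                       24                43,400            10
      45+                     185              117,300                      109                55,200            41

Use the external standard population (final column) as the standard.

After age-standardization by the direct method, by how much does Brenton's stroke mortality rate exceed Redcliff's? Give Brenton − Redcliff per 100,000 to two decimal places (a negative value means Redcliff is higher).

-16.69

Age-specific rates per 100,000 for Brenton: 6.99, 61.87, 157.72.
For Redcliff: 9.14, 55.30, 197.46.
Standard weights: 0.49, 0.10, 0.41.
Brenton: 0.4900×6.99 + 0.1000×61.87 + 0.4100×157.72 = 74.2771 per 100,000.
Redcliff: 0.4900×9.14 + 0.1000×55.30 + 0.4100×197.46 = 90.9701 per 100,000.
Difference = 74.2771 − 90.9701 = -16.6930.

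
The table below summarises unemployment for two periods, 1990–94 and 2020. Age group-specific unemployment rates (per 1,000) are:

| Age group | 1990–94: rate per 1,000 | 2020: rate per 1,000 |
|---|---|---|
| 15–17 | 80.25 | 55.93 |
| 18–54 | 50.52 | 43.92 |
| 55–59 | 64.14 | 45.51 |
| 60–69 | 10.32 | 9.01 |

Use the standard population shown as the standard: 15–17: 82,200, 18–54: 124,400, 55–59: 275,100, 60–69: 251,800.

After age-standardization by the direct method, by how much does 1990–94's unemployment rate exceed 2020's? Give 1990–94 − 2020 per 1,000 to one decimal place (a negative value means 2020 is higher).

11.3

Standard total = 733,500; weights = 0.1121, 0.1696, 0.3751, 0.3433.
1990–94: 0.1121×80.25 + 0.1696×50.52 + 0.3751×64.14 + 0.3433×10.32 = 45.1598 per 1,000.
2020: 0.1121×55.93 + 0.1696×43.92 + 0.3751×45.51 + 0.3433×9.01 = 33.8781 per 1,000.
Difference = 45.1598 − 33.8781 = 11.2817.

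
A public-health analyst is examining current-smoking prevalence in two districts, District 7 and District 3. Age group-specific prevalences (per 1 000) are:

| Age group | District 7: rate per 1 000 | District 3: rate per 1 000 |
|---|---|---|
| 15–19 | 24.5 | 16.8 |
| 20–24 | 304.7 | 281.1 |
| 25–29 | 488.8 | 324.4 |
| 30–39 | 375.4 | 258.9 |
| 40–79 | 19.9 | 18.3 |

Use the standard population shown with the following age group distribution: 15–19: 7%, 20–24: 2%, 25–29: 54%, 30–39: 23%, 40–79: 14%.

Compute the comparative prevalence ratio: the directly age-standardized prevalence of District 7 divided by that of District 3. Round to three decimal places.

1.479

Standard weights: 0.07, 0.02, 0.54, 0.23, 0.14.
District 7: 0.0700×24.5 + 0.0200×304.7 + 0.5400×488.8 + 0.2300×375.4 + 0.1400×19.9 = 360.8890 per 1 000.
District 3: 0.0700×16.8 + 0.0200×281.1 + 0.5400×324.4 + 0.2300×258.9 + 0.1400×18.3 = 244.0830 per 1 000.
Ratio = 360.8890 ÷ 244.0830 = 1.47855.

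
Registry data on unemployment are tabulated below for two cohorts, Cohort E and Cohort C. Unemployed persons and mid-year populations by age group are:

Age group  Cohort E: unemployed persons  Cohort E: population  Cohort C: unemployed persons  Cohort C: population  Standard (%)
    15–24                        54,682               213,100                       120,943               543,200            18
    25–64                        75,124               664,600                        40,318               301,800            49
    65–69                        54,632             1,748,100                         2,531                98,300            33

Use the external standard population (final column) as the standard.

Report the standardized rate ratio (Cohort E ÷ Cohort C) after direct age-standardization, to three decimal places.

0.981

Age-specific rates per 1,000 for Cohort E: 256.603, 113.036, 31.252.
For Cohort C: 222.649, 133.592, 25.748.
Standard weights: 0.18, 0.49, 0.33.
Cohort E: 0.1800×256.603 + 0.4900×113.036 + 0.3300×31.252 = 111.8895 per 1,000.
Cohort C: 0.1800×222.649 + 0.4900×133.592 + 0.3300×25.748 = 114.0336 per 1,000.
Ratio = 111.8895 ÷ 114.0336 = 0.98120.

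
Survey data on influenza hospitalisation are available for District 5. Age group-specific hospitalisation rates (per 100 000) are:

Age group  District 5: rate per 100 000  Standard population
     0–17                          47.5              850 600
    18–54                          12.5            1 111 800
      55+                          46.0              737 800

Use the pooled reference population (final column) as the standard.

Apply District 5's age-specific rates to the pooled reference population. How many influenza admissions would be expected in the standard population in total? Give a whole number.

882

Expected influenza admissions = Σ (standard pop × age-specific rate ÷ 100 000)
= 850 600×47.5/100 000 + 1 111 800×12.5/100 000 + 737 800×46.0/100 000
= 404.04 + 138.97 + 339.39 = 882.40.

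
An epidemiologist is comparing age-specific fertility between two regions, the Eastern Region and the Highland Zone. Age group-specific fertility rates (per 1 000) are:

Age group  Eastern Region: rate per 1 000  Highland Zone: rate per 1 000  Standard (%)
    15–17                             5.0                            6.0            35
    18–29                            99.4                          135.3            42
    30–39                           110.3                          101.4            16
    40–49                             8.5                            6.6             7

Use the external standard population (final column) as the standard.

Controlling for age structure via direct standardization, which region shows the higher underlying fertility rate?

Standard weights: 0.35, 0.42, 0.16, 0.07.
The Eastern Region: 0.3500×5.0 + 0.4200×99.4 + 0.1600×110.3 + 0.0700×8.5 = 61.7410 per 1 000.
The Highland Zone: 0.3500×6.0 + 0.4200×135.3 + 0.1600×101.4 + 0.0700×6.6 = 75.6120 per 1 000.

Highland Zone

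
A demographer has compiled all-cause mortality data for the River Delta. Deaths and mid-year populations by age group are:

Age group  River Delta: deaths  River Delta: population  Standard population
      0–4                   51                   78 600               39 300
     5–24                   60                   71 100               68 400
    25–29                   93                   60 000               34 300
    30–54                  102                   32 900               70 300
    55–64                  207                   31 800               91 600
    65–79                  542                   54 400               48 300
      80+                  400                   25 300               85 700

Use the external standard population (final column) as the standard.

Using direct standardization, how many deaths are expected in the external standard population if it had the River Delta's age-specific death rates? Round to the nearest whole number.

Age-specific rates per 100 000 for the River Delta: 64.89, 84.39, 155.00, 310.03, 650.94, 996.32, 1581.03.
Expected deaths = Σ (standard pop × age-specific rate ÷ 100 000)
= 39 300×64.89/100 000 + 68 400×84.39/100 000 + 34 300×155.00/100 000 + 70 300×310.03/100 000 + 91 600×650.94/100 000 + 48 300×996.32/100 000 + 85 700×1581.03/100 000
= 25.50 + 57.72 + 53.16 + 217.95 + 596.26 + 481.22 + 1354.94 = 2786.77.

2787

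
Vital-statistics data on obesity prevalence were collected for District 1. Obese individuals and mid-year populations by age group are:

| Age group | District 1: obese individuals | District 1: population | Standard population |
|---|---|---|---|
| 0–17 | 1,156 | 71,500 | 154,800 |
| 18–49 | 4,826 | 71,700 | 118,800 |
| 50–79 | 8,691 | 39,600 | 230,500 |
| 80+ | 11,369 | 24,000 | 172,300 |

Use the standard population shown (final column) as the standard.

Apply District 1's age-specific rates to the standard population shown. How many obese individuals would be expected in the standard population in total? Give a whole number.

Age-specific rates per 1,000 for District 1: 16.168, 67.308, 219.470, 473.708.
Expected obese individuals = Σ (standard pop × age-specific rate ÷ 1,000)
= 154,800×16.168/1,000 + 118,800×67.308/1,000 + 230,500×219.470/1,000 + 172,300×473.708/1,000
= 2502.78 + 7996.22 + 50587.77 + 81619.95 = 142706.71.

142707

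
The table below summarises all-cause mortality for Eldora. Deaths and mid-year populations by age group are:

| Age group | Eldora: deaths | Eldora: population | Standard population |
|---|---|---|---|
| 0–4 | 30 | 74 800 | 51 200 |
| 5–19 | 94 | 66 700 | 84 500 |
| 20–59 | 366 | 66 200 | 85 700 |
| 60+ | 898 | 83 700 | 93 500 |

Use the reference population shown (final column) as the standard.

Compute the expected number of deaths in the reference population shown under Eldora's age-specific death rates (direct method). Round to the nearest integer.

Age-specific rates per 100 000 for Eldora: 40.11, 140.93, 552.87, 1072.88.
Expected deaths = Σ (standard pop × age-specific rate ÷ 100 000)
= 51 200×40.11/100 000 + 84 500×140.93/100 000 + 85 700×552.87/100 000 + 93 500×1072.88/100 000
= 20.53 + 119.09 + 473.81 + 1003.14 = 1616.57.

1617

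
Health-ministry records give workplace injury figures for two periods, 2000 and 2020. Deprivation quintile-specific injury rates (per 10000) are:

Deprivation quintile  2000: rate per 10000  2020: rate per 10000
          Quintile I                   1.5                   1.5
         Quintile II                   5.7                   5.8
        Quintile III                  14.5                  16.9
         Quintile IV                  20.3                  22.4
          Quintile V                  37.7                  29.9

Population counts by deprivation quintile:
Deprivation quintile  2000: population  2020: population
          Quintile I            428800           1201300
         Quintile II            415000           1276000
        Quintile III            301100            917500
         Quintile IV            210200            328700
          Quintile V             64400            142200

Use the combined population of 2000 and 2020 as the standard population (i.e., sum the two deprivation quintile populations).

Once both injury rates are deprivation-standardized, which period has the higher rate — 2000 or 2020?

Combined standard total = 5285200; weights = 0.3084, 0.3200, 0.2306, 0.1020, 0.0391.
2000: 0.3084×1.5 + 0.3200×5.7 + 0.2306×14.5 + 0.1020×20.3 + 0.0391×37.7 = 9.1732 per 10000.
2020: 0.3084×1.5 + 0.3200×5.8 + 0.2306×16.9 + 0.1020×22.4 + 0.0391×29.9 = 9.6677 per 10000.
The crude rates (9.91 vs 9.40) would put 2000 higher, but that reflects its deprivation composition; once standardized to a common deprivation structure, 2020 has the higher underlying rate.

2020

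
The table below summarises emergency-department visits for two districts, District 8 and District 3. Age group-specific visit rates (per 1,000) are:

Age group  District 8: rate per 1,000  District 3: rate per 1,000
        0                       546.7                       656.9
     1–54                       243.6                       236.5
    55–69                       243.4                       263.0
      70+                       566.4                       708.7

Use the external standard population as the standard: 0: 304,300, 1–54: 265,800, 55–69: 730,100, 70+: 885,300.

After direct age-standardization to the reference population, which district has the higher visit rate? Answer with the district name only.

District 3

Standard total = 2,185,500; weights = 0.1392, 0.1216, 0.3341, 0.4051.
District 8: 0.1392×546.7 + 0.1216×243.6 + 0.3341×243.4 + 0.4051×566.4 = 416.4951 per 1,000.
District 3: 0.1392×656.9 + 0.1216×236.5 + 0.3341×263.0 + 0.4051×708.7 = 495.1658 per 1,000.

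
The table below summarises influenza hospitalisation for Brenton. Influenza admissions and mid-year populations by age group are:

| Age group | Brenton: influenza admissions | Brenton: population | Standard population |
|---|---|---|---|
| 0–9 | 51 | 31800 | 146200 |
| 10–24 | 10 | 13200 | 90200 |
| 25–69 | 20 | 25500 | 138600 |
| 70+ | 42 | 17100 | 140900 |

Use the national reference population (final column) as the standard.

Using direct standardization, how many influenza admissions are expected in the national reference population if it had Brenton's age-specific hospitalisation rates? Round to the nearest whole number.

Age-specific rates per 100000 for Brenton: 160.38, 75.76, 78.43, 245.61.
Expected influenza admissions = Σ (standard pop × age-specific rate ÷ 100000)
= 146200×160.38/100000 + 90200×75.76/100000 + 138600×78.43/100000 + 140900×245.61/100000
= 234.47 + 68.33 + 108.71 + 346.07 = 757.58.

758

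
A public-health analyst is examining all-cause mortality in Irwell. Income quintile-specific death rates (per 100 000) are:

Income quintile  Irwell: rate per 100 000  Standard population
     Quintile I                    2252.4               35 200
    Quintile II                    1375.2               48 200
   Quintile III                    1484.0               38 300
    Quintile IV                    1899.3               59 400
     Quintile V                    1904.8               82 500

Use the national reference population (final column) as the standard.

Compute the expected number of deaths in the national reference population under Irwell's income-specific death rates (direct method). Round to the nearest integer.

4724

Expected deaths = Σ (standard pop × income-specific rate ÷ 100 000)
= 35 200×2252.4/100 000 + 48 200×1375.2/100 000 + 38 300×1484.0/100 000 + 59 400×1899.3/100 000 + 82 500×1904.8/100 000
= 792.84 + 662.85 + 568.37 + 1128.18 + 1571.46 = 4723.71.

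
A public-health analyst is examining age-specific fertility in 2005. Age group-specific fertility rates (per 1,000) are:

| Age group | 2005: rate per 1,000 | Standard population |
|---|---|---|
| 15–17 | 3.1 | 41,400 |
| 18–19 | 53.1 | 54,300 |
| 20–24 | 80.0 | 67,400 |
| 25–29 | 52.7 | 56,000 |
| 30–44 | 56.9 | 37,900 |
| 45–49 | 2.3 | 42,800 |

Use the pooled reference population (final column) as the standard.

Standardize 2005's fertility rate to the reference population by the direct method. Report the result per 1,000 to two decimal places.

Standard total = 299,800; weights = 0.1381, 0.1811, 0.2248, 0.1868, 0.1264, 0.1428.
Standardized rate: 0.1381×3.1 + 0.1811×53.1 + 0.2248×80.0 + 0.1868×52.7 + 0.1264×56.9 + 0.1428×2.3 = 45.3963 per 1,000.

45.40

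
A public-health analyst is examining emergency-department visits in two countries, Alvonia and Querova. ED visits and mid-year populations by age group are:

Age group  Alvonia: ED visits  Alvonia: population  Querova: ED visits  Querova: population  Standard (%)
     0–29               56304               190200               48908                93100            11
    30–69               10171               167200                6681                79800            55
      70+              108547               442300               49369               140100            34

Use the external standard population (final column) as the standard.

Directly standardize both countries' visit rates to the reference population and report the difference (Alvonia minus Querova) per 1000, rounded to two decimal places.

Age-specific rates per 1000 for Alvonia: 296.025, 60.831, 245.415.
For Querova: 525.328, 83.722, 352.384.
Standard weights: 0.11, 0.55, 0.34.
Alvonia: 0.1100×296.025 + 0.5500×60.831 + 0.3400×245.415 = 149.4611 per 1000.
Querova: 0.1100×525.328 + 0.5500×83.722 + 0.3400×352.384 = 223.6436 per 1000.
Difference = 149.4611 − 223.6436 = -74.1825.

-74.18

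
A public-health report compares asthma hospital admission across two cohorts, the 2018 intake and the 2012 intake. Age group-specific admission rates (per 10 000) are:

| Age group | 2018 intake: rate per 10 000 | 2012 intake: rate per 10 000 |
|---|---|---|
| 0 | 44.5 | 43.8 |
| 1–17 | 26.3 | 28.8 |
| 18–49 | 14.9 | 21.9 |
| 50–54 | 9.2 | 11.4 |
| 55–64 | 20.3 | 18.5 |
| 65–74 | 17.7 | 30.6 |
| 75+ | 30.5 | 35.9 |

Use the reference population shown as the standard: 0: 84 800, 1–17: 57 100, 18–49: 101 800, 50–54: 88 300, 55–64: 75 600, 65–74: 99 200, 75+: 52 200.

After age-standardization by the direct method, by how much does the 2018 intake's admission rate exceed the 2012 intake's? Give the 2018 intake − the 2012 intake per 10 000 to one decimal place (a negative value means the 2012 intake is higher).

-4.3

Standard total = 559 000; weights = 0.1517, 0.1021, 0.1821, 0.1580, 0.1352, 0.1775, 0.0934.
The 2018 intake: 0.1517×44.5 + 0.1021×26.3 + 0.1821×14.9 + 0.1580×9.2 + 0.1352×20.3 + 0.1775×17.7 + 0.0934×30.5 = 22.3383 per 10 000.
The 2012 intake: 0.1517×43.8 + 0.1021×28.8 + 0.1821×21.9 + 0.1580×11.4 + 0.1352×18.5 + 0.1775×30.6 + 0.0934×35.9 = 26.6599 per 10 000.
Difference = 22.3383 − 26.6599 = -4.3215.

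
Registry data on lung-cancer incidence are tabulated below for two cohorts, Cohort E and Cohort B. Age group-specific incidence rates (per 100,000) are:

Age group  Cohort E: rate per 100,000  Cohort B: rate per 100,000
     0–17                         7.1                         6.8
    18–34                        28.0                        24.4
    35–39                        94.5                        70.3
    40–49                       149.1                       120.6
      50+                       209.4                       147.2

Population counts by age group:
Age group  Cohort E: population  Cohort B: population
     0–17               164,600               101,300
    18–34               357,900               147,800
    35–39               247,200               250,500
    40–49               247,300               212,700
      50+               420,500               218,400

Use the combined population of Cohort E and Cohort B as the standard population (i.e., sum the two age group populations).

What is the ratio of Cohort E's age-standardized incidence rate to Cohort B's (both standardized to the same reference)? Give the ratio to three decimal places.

1.336

Combined standard total = 2,368,200; weights = 0.1123, 0.2135, 0.2102, 0.1942, 0.2698.
Cohort E: 0.1123×7.1 + 0.2135×28.0 + 0.2102×94.5 + 0.1942×149.1 + 0.2698×209.4 = 112.0901 per 100,000.
Cohort B: 0.1123×6.8 + 0.2135×24.4 + 0.2102×70.3 + 0.1942×120.6 + 0.2698×147.2 = 83.8855 per 100,000.
Ratio = 112.0901 ÷ 83.8855 = 1.33623.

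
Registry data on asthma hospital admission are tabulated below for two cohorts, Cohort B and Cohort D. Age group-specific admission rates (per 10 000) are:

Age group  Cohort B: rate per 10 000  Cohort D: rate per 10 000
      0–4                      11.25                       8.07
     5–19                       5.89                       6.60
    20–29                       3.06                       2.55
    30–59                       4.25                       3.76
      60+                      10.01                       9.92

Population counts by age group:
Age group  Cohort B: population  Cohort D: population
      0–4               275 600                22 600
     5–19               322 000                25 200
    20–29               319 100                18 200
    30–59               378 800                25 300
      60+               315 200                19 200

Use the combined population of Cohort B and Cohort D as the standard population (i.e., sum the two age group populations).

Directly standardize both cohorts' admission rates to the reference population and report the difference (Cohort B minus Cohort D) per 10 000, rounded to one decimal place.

Combined standard total = 1 721 200; weights = 0.1733, 0.2017, 0.1960, 0.2348, 0.1943.
Cohort B: 0.1733×11.25 + 0.2017×5.89 + 0.1960×3.06 + 0.2348×4.25 + 0.1943×10.01 = 6.6794 per 10 000.
Cohort D: 0.1733×8.07 + 0.2017×6.60 + 0.1960×2.55 + 0.2348×3.76 + 0.1943×9.92 = 6.0393 per 10 000.
Difference = 6.6794 − 6.0393 = 0.6402.

0.6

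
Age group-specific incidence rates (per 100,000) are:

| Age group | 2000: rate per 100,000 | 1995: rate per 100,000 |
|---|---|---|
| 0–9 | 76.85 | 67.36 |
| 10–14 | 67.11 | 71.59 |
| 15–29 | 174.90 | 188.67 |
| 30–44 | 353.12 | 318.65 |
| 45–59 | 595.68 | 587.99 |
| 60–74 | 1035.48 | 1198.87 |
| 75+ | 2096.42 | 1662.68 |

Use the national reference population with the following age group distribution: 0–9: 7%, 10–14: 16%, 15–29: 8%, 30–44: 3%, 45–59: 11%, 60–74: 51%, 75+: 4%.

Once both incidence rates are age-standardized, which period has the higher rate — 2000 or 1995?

1995

Standard weights: 0.07, 0.16, 0.08, 0.03, 0.11, 0.51, 0.04.
2000: 0.0700×76.85 + 0.1600×67.11 + 0.0800×174.90 + 0.0300×353.12 + 0.1100×595.68 + 0.5100×1035.48 + 0.0400×2096.42 = 718.1791 per 100,000.
1995: 0.0700×67.36 + 0.1600×71.59 + 0.0800×188.67 + 0.0300×318.65 + 0.1100×587.99 + 0.5100×1198.87 + 0.0400×1662.68 = 783.4325 per 100,000.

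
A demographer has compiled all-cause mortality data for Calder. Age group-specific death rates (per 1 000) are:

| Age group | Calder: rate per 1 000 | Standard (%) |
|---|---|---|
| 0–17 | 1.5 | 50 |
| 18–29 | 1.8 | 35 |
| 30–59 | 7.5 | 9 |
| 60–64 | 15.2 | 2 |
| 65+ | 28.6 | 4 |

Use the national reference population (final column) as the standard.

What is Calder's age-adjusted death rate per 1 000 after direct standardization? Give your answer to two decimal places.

3.50

Standard weights: 0.50, 0.35, 0.09, 0.02, 0.04.
Standardized rate: 0.5000×1.5 + 0.3500×1.8 + 0.0900×7.5 + 0.0200×15.2 + 0.0400×28.6 = 3.5030 per 1 000.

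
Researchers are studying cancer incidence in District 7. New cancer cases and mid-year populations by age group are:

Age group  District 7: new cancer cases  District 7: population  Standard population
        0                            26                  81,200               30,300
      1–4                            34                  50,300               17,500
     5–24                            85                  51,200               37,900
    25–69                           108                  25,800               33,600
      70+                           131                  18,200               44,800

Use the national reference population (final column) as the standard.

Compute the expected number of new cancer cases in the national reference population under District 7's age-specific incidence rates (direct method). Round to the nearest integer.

Age-specific rates per 100,000 for District 7: 32.02, 67.59, 166.02, 418.60, 719.78.
Expected new cancer cases = Σ (standard pop × age-specific rate ÷ 100,000)
= 30,300×32.02/100,000 + 17,500×67.59/100,000 + 37,900×166.02/100,000 + 33,600×418.60/100,000 + 44,800×719.78/100,000
= 9.70 + 11.83 + 62.92 + 140.65 + 322.46 = 547.56.

548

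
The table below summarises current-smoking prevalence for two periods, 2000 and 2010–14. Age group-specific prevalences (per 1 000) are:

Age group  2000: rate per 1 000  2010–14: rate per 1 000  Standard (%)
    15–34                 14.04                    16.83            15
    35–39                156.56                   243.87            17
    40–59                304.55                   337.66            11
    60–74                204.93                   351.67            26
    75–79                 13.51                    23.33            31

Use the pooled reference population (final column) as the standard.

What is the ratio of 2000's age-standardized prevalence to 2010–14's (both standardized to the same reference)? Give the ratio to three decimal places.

Standard weights: 0.15, 0.17, 0.11, 0.26, 0.31.
2000: 0.1500×14.04 + 0.1700×156.56 + 0.1100×304.55 + 0.2600×204.93 + 0.3100×13.51 = 119.6916 per 1 000.
2010–14: 0.1500×16.83 + 0.1700×243.87 + 0.1100×337.66 + 0.2600×351.67 + 0.3100×23.33 = 179.7915 per 1 000.
Ratio = 119.6916 ÷ 179.7915 = 0.66572.

0.666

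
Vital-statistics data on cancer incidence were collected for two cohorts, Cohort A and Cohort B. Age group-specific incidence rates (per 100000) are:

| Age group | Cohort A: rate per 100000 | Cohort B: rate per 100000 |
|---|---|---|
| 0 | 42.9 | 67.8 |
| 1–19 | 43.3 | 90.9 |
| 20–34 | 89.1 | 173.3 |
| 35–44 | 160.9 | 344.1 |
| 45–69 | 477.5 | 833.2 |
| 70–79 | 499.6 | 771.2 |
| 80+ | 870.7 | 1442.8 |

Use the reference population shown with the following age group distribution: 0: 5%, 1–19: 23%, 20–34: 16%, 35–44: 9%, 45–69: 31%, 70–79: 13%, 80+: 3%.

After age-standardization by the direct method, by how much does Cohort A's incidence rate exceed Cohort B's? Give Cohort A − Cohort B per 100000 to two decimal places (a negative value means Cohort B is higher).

Standard weights: 0.05, 0.23, 0.16, 0.09, 0.31, 0.13, 0.03.
Cohort A: 0.0500×42.9 + 0.2300×43.3 + 0.1600×89.1 + 0.0900×160.9 + 0.3100×477.5 + 0.1300×499.6 + 0.0300×870.7 = 279.9350 per 100000.
Cohort B: 0.0500×67.8 + 0.2300×90.9 + 0.1600×173.3 + 0.0900×344.1 + 0.3100×833.2 + 0.1300×771.2 + 0.0300×1442.8 = 484.8260 per 100000.
Difference = 279.9350 − 484.8260 = -204.8910.

-204.89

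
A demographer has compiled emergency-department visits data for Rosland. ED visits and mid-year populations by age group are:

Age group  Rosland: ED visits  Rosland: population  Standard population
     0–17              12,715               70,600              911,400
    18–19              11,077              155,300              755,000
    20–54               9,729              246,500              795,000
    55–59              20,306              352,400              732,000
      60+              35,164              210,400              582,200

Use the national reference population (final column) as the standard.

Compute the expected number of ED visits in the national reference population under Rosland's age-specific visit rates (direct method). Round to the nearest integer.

Age-specific rates per 1,000 for Rosland: 180.099, 71.326, 39.469, 57.622, 167.129.
Expected ED visits = Σ (standard pop × age-specific rate ÷ 1,000)
= 911,400×180.099/1,000 + 755,000×71.326/1,000 + 795,000×39.469/1,000 + 732,000×57.622/1,000 + 582,200×167.129/1,000
= 164142.37 + 53851.48 + 31377.51 + 42179.32 + 97302.67 = 388853.34.

388853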